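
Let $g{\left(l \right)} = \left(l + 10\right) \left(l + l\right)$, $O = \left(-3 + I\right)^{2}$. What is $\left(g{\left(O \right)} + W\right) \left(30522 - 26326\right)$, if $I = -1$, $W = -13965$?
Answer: $-55106068$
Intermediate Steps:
$O = 16$ ($O = \left(-3 - 1\right)^{2} = \left(-4\right)^{2} = 16$)
$g{\left(l \right)} = 2 l \left(10 + l\right)$ ($g{\left(l \right)} = \left(10 + l\right) 2 l = 2 l \left(10 + l\right)$)
$\left(g{\left(O \right)} + W\right) \left(30522 - 26326\right) = \left(2 \cdot 16 \left(10 + 16\right) - 13965\right) \left(30522 - 26326\right) = \left(2 \cdot 16 \cdot 26 - 13965\right) 4196 = \left(832 - 13965\right) 4196 = \left(-13133\right) 4196 = -55106068$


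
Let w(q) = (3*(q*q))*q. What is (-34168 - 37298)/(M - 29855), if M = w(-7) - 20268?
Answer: 35733/25576 ≈ 1.3971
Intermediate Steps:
w(q) = 3*q**3 (w(q) = (3*q**2)*q = 3*q**3)
M = -21297 (M = 3*(-7)**3 - 20268 = 3*(-343) - 20268 = -1029 - 20268 = -21297)
(-34168 - 37298)/(M - 29855) = (-34168 - 37298)/(-21297 - 29855) = -71466/(-51152) = -71466*(-1/51152) = 35733/25576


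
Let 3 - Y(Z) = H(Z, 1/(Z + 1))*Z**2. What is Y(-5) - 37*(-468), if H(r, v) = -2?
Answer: 17369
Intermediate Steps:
Y(Z) = 3 + 2*Z**2 (Y(Z) = 3 - (-2)*Z**2 = 3 + 2*Z**2)
Y(-5) - 37*(-468) = (3 + 2*(-5)**2) - 37*(-468) = (3 + 2*25) + 17316 = (3 + 50) + 17316 = 53 + 17316 = 17369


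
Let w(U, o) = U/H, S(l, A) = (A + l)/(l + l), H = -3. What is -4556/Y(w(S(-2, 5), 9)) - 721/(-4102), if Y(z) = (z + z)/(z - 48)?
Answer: 254967531/586 ≈ 4.3510e+5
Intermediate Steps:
S(l, A) = (A + l)/(2*l) (S(l, A) = (A + l)/((2*l)) = (A + l)*(1/(2*l)) = (A + l)/(2*l))
w(U, o) = -U/3 (w(U, o) = U/(-3) = U*(-1/3) = -U/3)
Y(z) = 2*z/(-48 + z) (Y(z) = (2*z)/(-48 + z) = 2*z/(-48 + z))
-4556/Y(w(S(-2, 5), 9)) - 721/(-4102) = -4556*6*(-48 - (5 - 2)/(6*(-2)))/(5 - 2) - 721/(-4102) = -4556/(2*(-(-1)*3/(6*2))/(-48 - (-1)*3/(6*2))) - 721*(-1/4102) = -4556/(2*(-1/3*(-3/4))/(-48 - 1/3*(-3/4))) + 103/586 = -4556/(2*(1/4)/(-48 + 1/4)) + 103/586 = -4556/(2*(1/4)/(-191/4)) + 103/586 = -4556/(2*(1/4)*(-4/191)) + 103/586 = -4556/(-2/191) + 103/586 = -4556*(-191/2) + 103/586 = 435098 + 103/586 = 254967531/586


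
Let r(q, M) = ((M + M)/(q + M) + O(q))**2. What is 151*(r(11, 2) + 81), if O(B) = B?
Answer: 5329998/169 ≈ 31538.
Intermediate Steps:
r(q, M) = (q + 2*M/(M + q))**2 (r(q, M) = ((M + M)/(q + M) + q)**2 = ((2*M)/(M + q) + q)**2 = (2*M/(M + q) + q)**2 = (q + 2*M/(M + q))**2)
151*(r(11, 2) + 81) = 151*((11**2 + 2*2 + 2*11)**2/(2 + 11)**2 + 81) = 151*((121 + 4 + 22)**2/13**2 + 81) = 151*((1/169)*147**2 + 81) = 151*((1/169)*21609 + 81) = 151*(21609/169 + 81) = 151*(35298/169) = 5329998/169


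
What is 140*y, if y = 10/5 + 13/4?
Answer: 735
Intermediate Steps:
y = 21/4 (y = 10*(1/5) + 13*(1/4) = 2 + 13/4 = 21/4 ≈ 5.2500)
140*y = 140*(21/4) = 735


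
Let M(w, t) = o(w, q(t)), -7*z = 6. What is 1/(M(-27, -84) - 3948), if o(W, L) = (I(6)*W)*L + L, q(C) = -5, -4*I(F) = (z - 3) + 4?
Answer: -28/110819 ≈ -0.00025266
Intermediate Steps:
z = -6/7 (z = -⅐*6 = -6/7 ≈ -0.85714)
I(F) = -1/28 (I(F) = -((-6/7 - 3) + 4)/4 = -(-27/7 + 4)/4 = -¼*⅐ = -1/28)
o(W, L) = L - L*W/28 (o(W, L) = (-W/28)*L + L = -L*W/28 + L = L - L*W/28)
M(w, t) = -5 + 5*w/28 (M(w, t) = (1/28)*(-5)*(28 - w) = -5 + 5*w/28)
1/(M(-27, -84) - 3948) = 1/((-5 + (5/28)*(-27)) - 3948) = 1/((-5 - 135/28) - 3948) = 1/(-275/28 - 3948) = 1/(-110819/28) = -28/110819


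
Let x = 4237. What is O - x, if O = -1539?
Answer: -5776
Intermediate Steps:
O - x = -1539 - 1*4237 = -1539 - 4237 = -5776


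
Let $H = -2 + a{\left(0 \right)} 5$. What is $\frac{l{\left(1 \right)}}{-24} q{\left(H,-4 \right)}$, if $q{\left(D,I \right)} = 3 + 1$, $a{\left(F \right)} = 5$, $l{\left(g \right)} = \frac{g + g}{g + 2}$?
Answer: $- \frac{1}{9} \approx -0.11111$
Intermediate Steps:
$l{\left(g \right)} = \frac{2 g}{2 + g}$
$H = 23$ ($H = -2 + 5 \cdot 5 = -2 + 25 = 23$)
$q{\left(D,I \right)} = 4$
$\frac{l{\left(1 \right)}}{-24} q{\left(H,-4 \right)} = \frac{2 \cdot 1 \frac{1}{2 + 1}}{-24} \cdot 4 = 2 \cdot 1 \cdot \frac{1}{3} \left(- \frac{1}{24}\right) 4 = \frac{2}{3} \left(- \frac{1}{24}\right) 4 = \left(- \frac{1}{36}\right) 4 = - \frac{1}{9}$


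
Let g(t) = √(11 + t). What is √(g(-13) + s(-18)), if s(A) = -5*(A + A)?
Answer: √(180 + I*√2) ≈ 13.417 + 0.0527*I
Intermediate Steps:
s(A) = -10*A
√(g(-13) + s(-18)) = √(√(11 - 13) - 10*(-18)) = √(√(-2) + 180) = √(I*√2 + 180) = √(180 + I*√2)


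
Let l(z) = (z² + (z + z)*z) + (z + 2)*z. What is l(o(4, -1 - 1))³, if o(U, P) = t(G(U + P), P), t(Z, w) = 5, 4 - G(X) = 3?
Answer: 1331000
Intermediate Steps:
G(X) = 1 (G(X) = 4 - 1*3 = 4 - 3 = 1)
o(U, P) = 5
l(z) = 3*z² + z*(2 + z) (l(z) = (z² + (2*z)*z) + (2 + z)*z = (z² + 2*z²) + z*(2 + z) = 3*z² + z*(2 + z))
l(o(4, -1 - 1))³ = (2*5*(1 + 2*5))³ = (2*5*(1 + 10))³ = (2*5*11)³ = 110³ = 1331000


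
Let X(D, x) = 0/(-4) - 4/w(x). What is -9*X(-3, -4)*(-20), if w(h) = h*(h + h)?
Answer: -45/2 ≈ -22.500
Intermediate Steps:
w(h) = 2*h² (w(h) = h*(2*h) = 2*h²)
X(D, x) = -2/x² (X(D, x) = 0/(-4) - 4*1/(2*x²) = 0*(-¼) - 2/x² = 0 - 2/x² = -2/x²)
-9*X(-3, -4)*(-20) = -(-18)/(-4)²*(-20) = -(-18)/16*(-20) = -9*(-⅛)*(-20) = (9/8)*(-20) = -45/2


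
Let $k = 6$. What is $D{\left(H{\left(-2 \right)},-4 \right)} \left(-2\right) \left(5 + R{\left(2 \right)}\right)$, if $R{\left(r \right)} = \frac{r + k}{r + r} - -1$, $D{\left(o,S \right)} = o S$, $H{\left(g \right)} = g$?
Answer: $-128$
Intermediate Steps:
$D{\left(o,S \right)} = S o$
$R{\left(r \right)} = 1 + \frac{6 + r}{2 r}$ ($R{\left(r \right)} = \frac{r + 6}{r + r} - -1 = \frac{6 + r}{2 r} + 1 = 1 + \frac{6 + r}{2 r}$)
$D{\left(H{\left(-2 \right)},-4 \right)} \left(-2\right) \left(5 + R{\left(2 \right)}\right) = \left(-4\right) \left(-2\right) \left(-2\right) \left(5 + \left(\frac{3}{2} + \frac{3}{2}\right)\right) = 8 \left(-2\right) \left(5 + \left(\frac{3}{2} + 3 \cdot \frac{1}{2}\right)\right) = - 16 \left(5 + \left(\frac{3}{2} + \frac{3}{2}\right)\right) = - 16 \left(5 + 3\right) = \left(-16\right) 8 = -128$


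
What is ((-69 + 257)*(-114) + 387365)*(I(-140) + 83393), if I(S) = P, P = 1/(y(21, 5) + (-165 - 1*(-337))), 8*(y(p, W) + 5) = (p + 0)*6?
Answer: 22307380702771/731 ≈ 3.0516e+10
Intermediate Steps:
y(p, W) = -5 + 3*p/4 (y(p, W) = -5 + ((p + 0)*6)/8 = -5 + (p*6)/8 = -5 + (6*p)/8 = -5 + 3*p/4)
P = 4/731 (P = 1/((-5 + (¾)*21) + (-165 - 1*(-337))) = 1/((-5 + 63/4) + (-165 + 337)) = 1/(43/4 + 172) = 1/(731/4) = 4/731 ≈ 0.0054720)
I(S) = 4/731
((-69 + 257)*(-114) + 387365)*(I(-140) + 83393) = ((-69 + 257)*(-114) + 387365)*(4/731 + 83393) = (188*(-114) + 387365)*(60960287/731) = (-21432 + 387365)*(60960287/731) = 365933*(60960287/731) = 22307380702771/731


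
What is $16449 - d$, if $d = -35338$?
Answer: $51787$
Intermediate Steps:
$16449 - d = 16449 - -35338 = 16449 + 35338 = 51787$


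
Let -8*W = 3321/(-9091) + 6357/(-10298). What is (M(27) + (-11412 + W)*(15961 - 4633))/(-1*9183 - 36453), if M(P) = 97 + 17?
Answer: 1008540273300773/356033505754 ≈ 2832.7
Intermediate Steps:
W = 91991145/748952944 (W = -(3321/(-9091) + 6357/(-10298))/8 = -(3321*(-1/9091) + 6357*(-1/10298))/8 = -(-3321/9091 - 6357/10298)/8 = -⅛*(-91991145/93619118) = 91991145/748952944 ≈ 0.12283)
M(P) = 114
(M(27) + (-11412 + W)*(15961 - 4633))/(-1*9183 - 36453) = (114 + (-11412 + 91991145/748952944)*(15961 - 4633))/(-1*9183 - 36453) = (114 - 8546959005783/748952944*11328)/(-9183 - 36453) = (114 - 6051246976094364/46809559)/(-45636) = -6051241639804638/46809559*(-1/45636) = 1008540273300773/356033505754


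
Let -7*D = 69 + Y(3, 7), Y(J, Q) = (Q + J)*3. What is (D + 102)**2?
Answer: 378225/49 ≈ 7718.9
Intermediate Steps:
Y(J, Q) = 3*J + 3*Q (Y(J, Q) = (J + Q)*3 = 3*J + 3*Q)
D = -99/7 (D = -(69 + (3*3 + 3*7))/7 = -(69 + (9 + 21))/7 = -(69 + 30)/7 = -1/7*99 = -99/7 ≈ -14.143)
(D + 102)**2 = (-99/7 + 102)**2 = (615/7)**2 = 378225/49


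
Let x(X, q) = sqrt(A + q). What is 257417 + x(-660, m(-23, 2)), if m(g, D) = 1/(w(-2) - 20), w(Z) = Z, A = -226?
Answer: 257417 + I*sqrt(109406)/22 ≈ 2.5742e+5 + 15.035*I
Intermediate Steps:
m(g, D) = -1/22 (m(g, D) = 1/(-2 - 20) = 1/(-22) = -1/22)
x(X, q) = sqrt(-226 + q)
257417 + x(-660, m(-23, 2)) = 257417 + sqrt(-226 - 1/22) = 257417 + sqrt(-4973/22) = 257417 + I*sqrt(109406)/22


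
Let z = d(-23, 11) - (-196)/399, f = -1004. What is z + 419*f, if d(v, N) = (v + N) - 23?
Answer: -23980499/57 ≈ -4.2071e+5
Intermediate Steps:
d(v, N) = -23 + N + v (d(v, N) = (N + v) - 23 = -23 + N + v)
z = -1967/57 (z = (-23 + 11 - 23) - (-196)/399 = -35 - (-196)/399 = -35 - 1*(-28/57) = -35 + 28/57 = -1967/57 ≈ -34.509)
z + 419*f = -1967/57 + 419*(-1004) = -1967/57 - 420676 = -23980499/57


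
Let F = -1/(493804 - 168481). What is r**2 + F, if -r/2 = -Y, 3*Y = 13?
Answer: 24435371/325323 ≈ 75.111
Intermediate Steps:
Y = 13/3 (Y = (1/3)*13 = 13/3 ≈ 4.3333)
F = -1/325323 ≈ -3.0739e-6
r = 26/3 (r = -(-2)*13/3 = -2*(-13/3) = 26/3 ≈ 8.6667)
r**2 + F = (26/3)**2 - 1/325323 = 676/9 - 1/325323 = 24435371/325323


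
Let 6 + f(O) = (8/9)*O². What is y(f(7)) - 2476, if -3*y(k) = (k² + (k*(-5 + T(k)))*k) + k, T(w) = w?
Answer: -39944078/2187 ≈ -18264.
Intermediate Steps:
f(O) = -6 + 8*O²/9 (f(O) = -6 + (8/9)*O² = -6 + (8*(⅑))*O² = -6 + 8*O²/9)
y(k) = -k/3 - k²/3 - k²*(-5 + k)/3 (y(k) = -((k² + (k*(-5 + k))*k) + k)/3 = -((k² + k²*(-5 + k)) + k)/3 = -(k + k² + k²*(-5 + k))/3 = -k/3 - k²/3 - k²*(-5 + k)/3)
y(f(7)) - 2476 = (-6 + (8/9)*7²)*(-1 - (-6 + (8/9)*7²)² + 4*(-6 + (8/9)*7²))/3 - 2476 = (-6 + (8/9)*49)*(-1 - (-6 + (8/9)*49)² + 4*(-6 + (8/9)*49))/3 - 2476 = (-6 + 392/9)*(-1 - (-6 + 392/9)² + 4*(-6 + 392/9))/3 - 2476 = (⅓)*(338/9)*(-1 - (338/9)² + 4*(338/9)) - 2476 = (⅓)*(338/9)*(-1 - 1*114244/81 + 1352/9) - 2476 = (⅓)*(338/9)*(-1 - 114244/81 + 1352/9) - 2476 = (⅓)*(338/9)*(-102157/81) - 2476 = -34529066/2187 - 2476 = -39944078/2187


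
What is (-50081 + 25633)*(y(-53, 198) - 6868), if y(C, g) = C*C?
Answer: 99234432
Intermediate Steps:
y(C, g) = C**2
(-50081 + 25633)*(y(-53, 198) - 6868) = (-50081 + 25633)*((-53)**2 - 6868) = -24448*(2809 - 6868) = -24448*(-4059) = 99234432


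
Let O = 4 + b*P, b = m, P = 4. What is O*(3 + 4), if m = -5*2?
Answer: -252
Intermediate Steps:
m = -10
b = -10
O = -36 (O = 4 - 10*4 = 4 - 40 = -36)
O*(3 + 4) = -36*(3 + 4) = -36*7 = -252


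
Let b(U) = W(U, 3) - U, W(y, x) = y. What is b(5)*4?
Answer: 0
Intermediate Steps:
b(U) = 0 (b(U) = U - U = 0)
b(5)*4 = 0*4 = 0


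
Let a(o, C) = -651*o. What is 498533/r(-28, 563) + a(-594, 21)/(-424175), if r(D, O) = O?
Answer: 211247526553/238810525 ≈ 884.58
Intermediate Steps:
498533/r(-28, 563) + a(-594, 21)/(-424175) = 498533/563 - 651*(-594)/(-424175) = 498533*(1/563) + 386694*(-1/424175) = 498533/563 - 386694/424175 = 211247526553/238810525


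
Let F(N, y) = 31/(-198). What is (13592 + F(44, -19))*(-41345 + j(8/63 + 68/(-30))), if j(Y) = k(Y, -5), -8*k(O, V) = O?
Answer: -4005587665433/7128 ≈ -5.6195e+8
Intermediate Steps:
k(O, V) = -O/8
F(N, y) = -31/198 (F(N, y) = 31*(-1/198) = -31/198)
j(Y) = -Y/8
(13592 + F(44, -19))*(-41345 + j(8/63 + 68/(-30))) = (13592 - 31/198)*(-41345 - (8/63 + 68/(-30))/8) = 2691185*(-41345 - (8*(1/63) + 68*(-1/30))/8)/198 = 2691185*(-41345 - (8/63 - 34/15)/8)/198 = 2691185*(-41345 - ⅛*(-674/315))/198 = 2691185*(-41345 + 337/1260)/198 = (2691185/198)*(-52094363/1260) = -4005587665433/7128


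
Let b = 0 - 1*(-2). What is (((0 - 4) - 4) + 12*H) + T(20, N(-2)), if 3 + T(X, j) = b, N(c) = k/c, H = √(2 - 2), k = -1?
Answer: -9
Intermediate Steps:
H = 0 (H = √0 = 0)
N(c) = -1/c
b = 2 (b = 0 + 2 = 2)
T(X, j) = -1 (T(X, j) = -3 + 2 = -1)
(((0 - 4) - 4) + 12*H) + T(20, N(-2)) = (((0 - 4) - 4) + 12*0) - 1 = ((-4 - 4) + 0) - 1 = (-8 + 0) - 1 = -8 - 1 = -9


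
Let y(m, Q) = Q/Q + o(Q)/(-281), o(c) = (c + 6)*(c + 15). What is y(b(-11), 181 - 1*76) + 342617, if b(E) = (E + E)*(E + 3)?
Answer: 96262338/281 ≈ 3.4257e+5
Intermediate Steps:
b(E) = 2*E*(3 + E) (b(E) = (2*E)*(3 + E) = 2*E*(3 + E))
o(c) = (6 + c)*(15 + c)
y(m, Q) = 191/281 - 21*Q/281 - Q**2/281 (y(m, Q) = Q/Q + (90 + Q**2 + 21*Q)/(-281) = 1 + (90 + Q**2 + 21*Q)*(-1/281) = 1 + (-90/281 - 21*Q/281 - Q**2/281) = 191/281 - 21*Q/281 - Q**2/281)
y(b(-11), 181 - 1*76) + 342617 = (191/281 - 21*(181 - 1*76)/281 - (181 - 1*76)**2/281) + 342617 = (191/281 - 21*(181 - 76)/281 - (181 - 76)**2/281) + 342617 = (191/281 - 21/281*105 - 1/281*105**2) + 342617 = (191/281 - 2205/281 - 1/281*11025) + 342617 = (191/281 - 2205/281 - 11025/281) + 342617 = -13039/281 + 342617 = 96262338/281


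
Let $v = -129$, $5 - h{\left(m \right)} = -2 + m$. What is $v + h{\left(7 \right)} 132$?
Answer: $-129$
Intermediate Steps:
$h{\left(m \right)} = 7 - m$ ($h{\left(m \right)} = 5 - \left(-2 + m\right) = 7 - m$)
$v + h{\left(7 \right)} 132 = -129 + \left(7 - 7\right) 132 = -129 + 0 \cdot 132 = -129 + 0 = -129$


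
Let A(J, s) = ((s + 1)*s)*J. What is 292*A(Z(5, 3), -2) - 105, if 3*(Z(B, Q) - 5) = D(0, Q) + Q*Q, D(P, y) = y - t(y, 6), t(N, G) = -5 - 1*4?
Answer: 6903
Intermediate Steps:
t(N, G) = -9 (t(N, G) = -5 - 4 = -9)
D(P, y) = 9 + y (D(P, y) = y - 1*(-9) = y + 9 = 9 + y)
Z(B, Q) = 8 + Q/3 + Q²/3 (Z(B, Q) = 5 + ((9 + Q) + Q*Q)/3 = 5 + ((9 + Q) + Q²)/3 = 5 + (9 + Q + Q²)/3 = 5 + (3 + Q/3 + Q²/3) = 8 + Q/3 + Q²/3)
A(J, s) = J*s*(1 + s) (A(J, s) = ((1 + s)*s)*J = (s*(1 + s))*J = J*s*(1 + s))
292*A(Z(5, 3), -2) - 105 = 292*((8 + (⅓)*3 + (⅓)*3²)*(-2)*(1 - 2)) - 105 = 292*((8 + 1 + (⅓)*9)*(-2)*(-1)) - 105 = 292*((8 + 1 + 3)*(-2)*(-1)) - 105 = 292*(12*(-2)*(-1)) - 105 = 292*24 - 105 = 7008 - 105 = 6903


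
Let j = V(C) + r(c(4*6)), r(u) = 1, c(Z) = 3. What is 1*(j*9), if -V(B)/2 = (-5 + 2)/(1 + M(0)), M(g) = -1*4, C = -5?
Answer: -9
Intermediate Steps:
M(g) = -4
V(B) = -2 (V(B) = -2*(-5 + 2)/(1 - 4) = -(-6)/(-3) = -(-6)*(-1)/3 = -2*1 = -2)
j = -1 (j = -2 + 1 = -1)
1*(j*9) = 1*(-1*9) = 1*(-9) = -9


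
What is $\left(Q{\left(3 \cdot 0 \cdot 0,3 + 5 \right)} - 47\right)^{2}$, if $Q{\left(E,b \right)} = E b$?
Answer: $2209$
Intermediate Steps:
$\left(Q{\left(3 \cdot 0 \cdot 0,3 + 5 \right)} - 47\right)^{2} = \left(3 \cdot 0 \cdot 0 \left(3 + 5\right) - 47\right)^{2} = \left(0 \cdot 0 \cdot 8 - 47\right)^{2} = \left(0 \cdot 8 - 47\right)^{2} = \left(0 - 47\right)^{2} = \left(-47\right)^{2} = 2209$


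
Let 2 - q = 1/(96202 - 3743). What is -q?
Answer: -184917/92459 ≈ -2.0000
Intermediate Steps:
q = 184917/92459 (q = 2 - 1/(96202 - 3743) = 2 - 1/92459 = 184917/92459 ≈ 2.0000)
-q = -1*184917/92459 = -184917/92459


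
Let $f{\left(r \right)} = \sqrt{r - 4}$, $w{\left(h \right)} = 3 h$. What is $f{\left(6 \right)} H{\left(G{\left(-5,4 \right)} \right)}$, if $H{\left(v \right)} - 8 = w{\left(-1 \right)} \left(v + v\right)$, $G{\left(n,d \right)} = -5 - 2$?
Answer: $50 \sqrt{2} \approx 70.711$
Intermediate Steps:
$G{\left(n,d \right)} = -7$ ($G{\left(n,d \right)} = -5 - 2 = -7$)
$H{\left(v \right)} = 8 - 6 v$ ($H{\left(v \right)} = 8 + 3 \left(-1\right) \left(v + v\right) = 8 - 3 \cdot 2 v = 8 - 6 v$)
$f{\left(r \right)} = \sqrt{-4 + r}$
$f{\left(6 \right)} H{\left(G{\left(-5,4 \right)} \right)} = \sqrt{-4 + 6} \left(8 - -42\right) = \sqrt{2} \left(8 + 42\right) = \sqrt{2} \cdot 50 = 50 \sqrt{2}$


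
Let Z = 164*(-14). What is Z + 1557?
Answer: -739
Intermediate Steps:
Z = -2296
Z + 1557 = -2296 + 1557 = -739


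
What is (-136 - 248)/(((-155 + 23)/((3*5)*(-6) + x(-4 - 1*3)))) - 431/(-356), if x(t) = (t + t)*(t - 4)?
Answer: 733829/3916 ≈ 187.39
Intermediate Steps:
x(t) = 2*t*(-4 + t) (x(t) = (2*t)*(-4 + t) = 2*t*(-4 + t))
(-136 - 248)/(((-155 + 23)/((3*5)*(-6) + x(-4 - 1*3)))) - 431/(-356) = (-136 - 248)/(((-155 + 23)/((3*5)*(-6) + 2*(-4 - 1*3)*(-4 + (-4 - 1*3))))) - 431/(-356) = -(2880/11 - 64*(-4 - 3)*(-4 + (-4 - 3))/11) - 431*(-1/356) = -384/((-132/(-90 + 2*(-7)*(-4 - 7)))) + 431/356 = -384/((-132/(-90 + 2*(-7)*(-11)))) + 431/356 = -384/((-132/(-90 + 154))) + 431/356 = -384/((-132/64)) + 431/356 = -384/((-132*1/64)) + 431/356 = -384/(-33/16) + 431/356 = -384*(-16/33) + 431/356 = 2048/11 + 431/356 = 733829/3916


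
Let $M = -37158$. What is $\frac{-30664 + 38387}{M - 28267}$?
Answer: $- \frac{7723}{65425} \approx -0.11804$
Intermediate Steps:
$\frac{-30664 + 38387}{M - 28267} = \frac{-30664 + 38387}{-37158 - 28267} = \frac{7723}{-65425} = 7723 \left(- \frac{1}{65425}\right) = - \frac{7723}{65425}$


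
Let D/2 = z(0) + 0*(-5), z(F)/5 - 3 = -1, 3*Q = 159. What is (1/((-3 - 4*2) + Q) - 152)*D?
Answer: -63830/21 ≈ -3039.5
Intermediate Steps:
Q = 53 (Q = (1/3)*159 = 53)
z(F) = 10 (z(F) = 15 + 5*(-1) = 15 - 5 = 10)
D = 20 (D = 2*(10 + 0*(-5)) = 2*(10 + 0) = 2*10 = 20)
(1/((-3 - 4*2) + Q) - 152)*D = (1/((-3 - 4*2) + 53) - 152)*20 = (1/((-3 - 8) + 53) - 152)*20 = (1/(-11 + 53) - 152)*20 = (1/42 - 152)*20 = -6383/42*20 = -63830/21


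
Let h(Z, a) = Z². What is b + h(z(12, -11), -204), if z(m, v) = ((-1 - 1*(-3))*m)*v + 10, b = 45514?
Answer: 110030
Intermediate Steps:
z(m, v) = 10 + 2*m*v (z(m, v) = ((-1 + 3)*m)*v + 10 = (2*m)*v + 10 = 2*m*v + 10 = 10 + 2*m*v)
b + h(z(12, -11), -204) = 45514 + (10 + 2*12*(-11))² = 45514 + (10 - 264)² = 45514 + (-254)² = 45514 + 64516 = 110030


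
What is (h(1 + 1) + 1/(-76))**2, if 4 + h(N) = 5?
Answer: 5625/5776 ≈ 0.97386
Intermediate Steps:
h(N) = 1 (h(N) = -4 + 5 = 1)
(h(1 + 1) + 1/(-76))**2 = (1 + 1/(-76))**2 = (1 - 1/76)**2 = (75/76)**2 = 5625/5776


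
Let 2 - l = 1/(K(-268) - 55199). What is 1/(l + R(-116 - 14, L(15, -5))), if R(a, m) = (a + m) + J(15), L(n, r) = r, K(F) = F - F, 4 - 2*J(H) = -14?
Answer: -55199/6844675 ≈ -0.0080645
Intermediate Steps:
J(H) = 9 (J(H) = 2 - ½*(-14) = 2 + 7 = 9)
K(F) = 0
R(a, m) = 9 + a + m (R(a, m) = (a + m) + 9 = 9 + a + m)
l = 110399/55199 (l = 2 - 1/(0 - 55199) = 2 - 1/(-55199) = 2 - 1*(-1/55199) = 2 + 1/55199 = 110399/55199 ≈ 2.0000)
1/(l + R(-116 - 14, L(15, -5))) = 1/(110399/55199 + (9 + (-116 - 14) - 5)) = 1/(110399/55199 + (9 - 130 - 5)) = 1/(110399/55199 - 126) = 1/(-6844675/55199) = -55199/6844675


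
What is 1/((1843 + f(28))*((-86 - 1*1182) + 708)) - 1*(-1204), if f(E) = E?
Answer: 1261503039/1047760 ≈ 1204.0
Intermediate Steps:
1/((1843 + f(28))*((-86 - 1*1182) + 708)) - 1*(-1204) = 1/((1843 + 28)*((-86 - 1*1182) + 708)) - 1*(-1204) = 1/(1871*((-86 - 1182) + 708)) + 1204 = 1/(1871*(-1268 + 708)) + 1204 = 1/(1871*(-560)) + 1204 = 1/(-1047760) + 1204 = -1/1047760 + 1204 = 1261503039/1047760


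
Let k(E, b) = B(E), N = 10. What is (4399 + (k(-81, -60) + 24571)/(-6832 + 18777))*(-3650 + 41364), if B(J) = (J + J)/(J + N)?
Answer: 140768055926112/848095 ≈ 1.6598e+8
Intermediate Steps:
B(J) = 2*J/(10 + J) (B(J) = (J + J)/(J + 10) = (2*J)/(10 + J) = 2*J/(10 + J))
k(E, b) = 2*E/(10 + E)
(4399 + (k(-81, -60) + 24571)/(-6832 + 18777))*(-3650 + 41364) = (4399 + (2*(-81)/(10 - 81) + 24571)/(-6832 + 18777))*(-3650 + 41364) = (4399 + (2*(-81)/(-71) + 24571)/11945)*37714 = (4399 + (2*(-81)*(-1/71) + 24571)*(1/11945))*37714 = (4399 + (162/71 + 24571)*(1/11945))*37714 = (4399 + (1744703/71)*(1/11945))*37714 = (4399 + 1744703/848095)*37714 = (3732514608/848095)*37714 = 140768055926112/848095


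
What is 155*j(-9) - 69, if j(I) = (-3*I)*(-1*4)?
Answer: -16809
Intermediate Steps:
j(I) = 12*I (j(I) = -3*I*(-4) = 12*I)
155*j(-9) - 69 = 155*(12*(-9)) - 69 = 155*(-108) - 69 = -16740 - 69 = -16809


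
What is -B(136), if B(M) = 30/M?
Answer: -15/68 ≈ -0.22059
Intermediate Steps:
-B(136) = -30/136 = -1*15/68 = -15/68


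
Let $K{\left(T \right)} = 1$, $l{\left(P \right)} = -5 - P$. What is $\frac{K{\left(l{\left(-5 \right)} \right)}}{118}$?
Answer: $\frac{1}{118} \approx 0.0084746$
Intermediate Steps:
$\frac{K{\left(l{\left(-5 \right)} \right)}}{118} = 1 \cdot \frac{1}{118} = \frac{1}{118}$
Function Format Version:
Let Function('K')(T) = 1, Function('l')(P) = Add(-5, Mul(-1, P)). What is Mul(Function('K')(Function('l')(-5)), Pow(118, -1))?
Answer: Rational(1, 118) ≈ 0.0084746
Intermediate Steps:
Mul(Function('K')(Function('l')(-5)), Pow(118, -1)) = Mul(1, Pow(118, -1)) = Mul(1, Rational(1, 118)) = Rational(1, 118)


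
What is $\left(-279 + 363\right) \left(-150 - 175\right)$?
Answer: $-27300$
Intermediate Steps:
$\left(-279 + 363\right) \left(-150 - 175\right) = 84 \left(-325\right) = -27300$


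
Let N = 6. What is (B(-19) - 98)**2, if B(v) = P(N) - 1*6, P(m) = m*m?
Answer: 4624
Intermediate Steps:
P(m) = m**2
B(v) = 30 (B(v) = 6**2 - 1*6 = 36 - 6 = 30)
(B(-19) - 98)**2 = (30 - 98)**2 = (-68)**2 = 4624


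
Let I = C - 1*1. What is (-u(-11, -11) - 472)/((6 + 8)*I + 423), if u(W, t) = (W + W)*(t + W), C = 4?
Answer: -956/465 ≈ -2.0559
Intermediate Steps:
u(W, t) = 2*W*(W + t) (u(W, t) = (2*W)*(W + t) = 2*W*(W + t))
I = 3 (I = 4 - 1*1 = 4 - 1 = 3)
(-u(-11, -11) - 472)/((6 + 8)*I + 423) = (-2*(-11)*(-11 - 11) - 472)/((6 + 8)*3 + 423) = (-2*(-11)*(-22) - 472)/(14*3 + 423) = (-1*484 - 472)/(42 + 423) = (-484 - 472)/465 = -956*1/465 = -956/465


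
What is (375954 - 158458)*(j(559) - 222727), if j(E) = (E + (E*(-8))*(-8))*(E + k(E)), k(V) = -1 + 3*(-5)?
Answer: 4242733186288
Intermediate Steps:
k(V) = -16 (k(V) = -1 - 15 = -16)
j(E) = 65*E*(-16 + E) (j(E) = (E + (E*(-8))*(-8))*(E - 16) = (E - 8*E*(-8))*(-16 + E) = (E + 64*E)*(-16 + E) = (65*E)*(-16 + E) = 65*E*(-16 + E))
(375954 - 158458)*(j(559) - 222727) = (375954 - 158458)*(65*559*(-16 + 559) - 222727) = 217496*(65*559*543 - 222727) = 217496*(19729905 - 222727) = 217496*19507178 = 4242733186288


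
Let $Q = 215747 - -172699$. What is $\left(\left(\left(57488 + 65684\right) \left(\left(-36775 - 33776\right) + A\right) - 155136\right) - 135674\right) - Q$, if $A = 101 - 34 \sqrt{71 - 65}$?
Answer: $-8678146656 - 4187848 \sqrt{6} \approx -8.6884 \cdot 10^{9}$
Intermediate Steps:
$A = 101 - 34 \sqrt{6} \approx 17.717$
$Q = 388446$ ($Q = 215747 + 172699 = 388446$)
$\left(\left(\left(57488 + 65684\right) \left(\left(-36775 - 33776\right) + A\right) - 155136\right) - 135674\right) - Q = \left(\left(\left(57488 + 65684\right) \left(\left(-36775 - 33776\right) + \left(101 - 34 \sqrt{6}\right)\right) - 155136\right) - 135674\right) - 388446 = \left(\left(123172 \left(\left(-36775 - 33776\right) + \left(101 - 34 \sqrt{6}\right)\right) - 155136\right) - 135674\right) - 388446 = \left(\left(123172 \left(-70551 + \left(101 - 34 \sqrt{6}\right)\right) - 155136\right) - 135674\right) - 388446 = \left(\left(123172 \left(-70450 - 34 \sqrt{6}\right) - 155136\right) - 135674\right) - 388446 = \left(\left(\left(-8677467400 - 4187848 \sqrt{6}\right) - 155136\right) - 135674\right) - 388446 = \left(\left(-8677622536 - 4187848 \sqrt{6}\right) - 135674\right) - 388446 = \left(-8677758210 - 4187848 \sqrt{6}\right) - 388446 = -8678146656 - 4187848 \sqrt{6}$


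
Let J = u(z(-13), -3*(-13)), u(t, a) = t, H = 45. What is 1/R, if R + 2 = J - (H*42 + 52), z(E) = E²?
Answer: -1/1775 ≈ -0.00056338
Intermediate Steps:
J = 169 (J = (-13)² = 169)
R = -1775 (R = -2 + (169 - (45*42 + 52)) = -2 + (169 - (1890 + 52)) = -2 + (169 - 1*1942) = -2 + (169 - 1942) = -2 - 1773 = -1775)
1/R = 1/(-1775) = -1/1775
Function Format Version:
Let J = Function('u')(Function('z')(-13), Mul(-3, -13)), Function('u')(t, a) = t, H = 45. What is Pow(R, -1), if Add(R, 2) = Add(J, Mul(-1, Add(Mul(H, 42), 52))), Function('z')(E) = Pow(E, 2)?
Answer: Rational(-1, 1775) ≈ -0.00056338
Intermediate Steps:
J = 169 (J = Pow(-13, 2) = 169)
R = -1775 (R = Add(-2, Add(169, Mul(-1, Add(Mul(45, 42), 52)))) = Add(-2, Add(169, Mul(-1, Add(1890, 52)))) = Add(-2, Add(169, Mul(-1, 1942))) = Add(-2, Add(169, -1942)) = Add(-2, -1773) = -1775)
Pow(R, -1) = Pow(-1775, -1) = Rational(-1, 1775)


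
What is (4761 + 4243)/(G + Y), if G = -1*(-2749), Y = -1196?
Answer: 9004/1553 ≈ 5.7978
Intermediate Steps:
G = 2749
(4761 + 4243)/(G + Y) = (4761 + 4243)/(2749 - 1196) = 9004/1553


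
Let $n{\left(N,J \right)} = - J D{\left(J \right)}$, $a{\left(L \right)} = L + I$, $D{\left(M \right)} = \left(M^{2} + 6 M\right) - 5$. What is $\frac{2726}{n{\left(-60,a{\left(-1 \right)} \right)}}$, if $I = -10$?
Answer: $\frac{1363}{275} \approx 4.9564$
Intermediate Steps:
$D{\left(M \right)} = -5 + M^{2} + 6 M$
$a{\left(L \right)} = -10 + L$ ($a{\left(L \right)} = L - 10 = -10 + L$)
$n{\left(N,J \right)} = - J \left(-5 + J^{2} + 6 J\right)$
$\frac{2726}{n{\left(-60,a{\left(-1 \right)} \right)}} = \frac{2726}{\left(-10 - 1\right) \left(5 - \left(-10 - 1\right)^{2} - 6 \left(-10 - 1\right)\right)} = \frac{2726}{\left(-11\right) \left(5 - \left(-11\right)^{2} - -66\right)} = \frac{2726}{\left(-11\right) \left(5 - 121 + 66\right)} = \frac{2726}{\left(-11\right) \left(-50\right)} = \frac{2726}{550} = 2726 \cdot \frac{1}{550} = \frac{1363}{275}$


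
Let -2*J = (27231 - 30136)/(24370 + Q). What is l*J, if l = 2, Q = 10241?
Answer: 35/417 ≈ 0.083933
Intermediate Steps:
J = 35/834 (J = -(27231 - 30136)/(2*(24370 + 10241)) = -(-2905)/(2*34611) = -½*(-35/417) = 35/834 ≈ 0.041966)
l*J = 2*(35/834) = 35/417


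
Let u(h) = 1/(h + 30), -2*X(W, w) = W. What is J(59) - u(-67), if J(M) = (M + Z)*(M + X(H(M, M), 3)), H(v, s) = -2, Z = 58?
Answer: 259741/37 ≈ 7020.0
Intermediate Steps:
X(W, w) = -W/2
J(M) = (1 + M)*(58 + M) (J(M) = (M + 58)*(M - ½*(-2)) = (58 + M)*(M + 1) = (58 + M)*(1 + M) = (1 + M)*(58 + M))
u(h) = 1/(30 + h)
J(59) - u(-67) = (58 + 59² + 59*59) - 1/(30 - 67) = (58 + 3481 + 3481) - 1/(-37) = 7020 - 1*(-1/37) = 7020 + 1/37 = 259741/37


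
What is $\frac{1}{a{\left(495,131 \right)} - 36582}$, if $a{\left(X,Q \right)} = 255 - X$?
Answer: $- \frac{1}{36822} \approx -2.7158 \cdot 10^{-5}$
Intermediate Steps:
$\frac{1}{a{\left(495,131 \right)} - 36582} = \frac{1}{\left(255 - 495\right) - 36582} = \frac{1}{-240 - 36582} = \frac{1}{-36822} = - \frac{1}{36822}$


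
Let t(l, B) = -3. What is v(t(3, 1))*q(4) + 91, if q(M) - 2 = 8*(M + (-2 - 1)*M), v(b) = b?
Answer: 277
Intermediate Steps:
q(M) = 2 - 16*M (q(M) = 2 + 8*(M + (-2 - 1)*M) = 2 + 8*(M - 3*M) = 2 + 8*(-2*M) = 2 - 16*M)
v(t(3, 1))*q(4) + 91 = -3*(2 - 16*4) + 91 = -3*(2 - 64) + 91 = -3*(-62) + 91 = 186 + 91 = 277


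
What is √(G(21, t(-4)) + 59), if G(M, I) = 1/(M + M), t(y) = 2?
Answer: √104118/42 ≈ 7.6827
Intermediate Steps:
G(M, I) = 1/(2*M)
√(G(21, t(-4)) + 59) = √((½)/21 + 59) = √((½)*(1/21) + 59) = √(1/42 + 59) = √(2479/42) = √104118/42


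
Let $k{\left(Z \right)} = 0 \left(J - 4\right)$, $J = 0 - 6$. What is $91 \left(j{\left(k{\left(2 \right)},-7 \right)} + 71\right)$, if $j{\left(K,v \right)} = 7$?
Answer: $7098$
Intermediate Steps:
$J = -6$ ($J = 0 - 6 = -6$)
$k{\left(Z \right)} = 0$ ($k{\left(Z \right)} = 0 \left(-6 - 4\right) = 0 \left(-10\right) = 0$)
$91 \left(j{\left(k{\left(2 \right)},-7 \right)} + 71\right) = 91 \left(7 + 71\right) = 91 \cdot 78 = 7098$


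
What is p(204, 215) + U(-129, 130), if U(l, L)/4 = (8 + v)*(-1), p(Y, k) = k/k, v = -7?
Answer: -3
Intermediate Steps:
p(Y, k) = 1
U(l, L) = -4 (U(l, L) = 4*((8 - 7)*(-1)) = 4*(1*(-1)) = 4*(-1) = -4)
p(204, 215) + U(-129, 130) = 1 - 4 = -3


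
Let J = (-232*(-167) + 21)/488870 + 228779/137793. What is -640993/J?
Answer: -8635824845252526/23436947075 ≈ -3.6847e+5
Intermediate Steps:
J = 23436947075/13472572782 (J = (38744 + 21)*(1/488870) + 228779*(1/137793) = 38765*(1/488870) + 228779/137793 = 7753/97774 + 228779/137793 = 23436947075/13472572782 ≈ 1.7396)
-640993/J = -640993/23436947075/13472572782 = -640993*13472572782/23436947075 = -8635824845252526/23436947075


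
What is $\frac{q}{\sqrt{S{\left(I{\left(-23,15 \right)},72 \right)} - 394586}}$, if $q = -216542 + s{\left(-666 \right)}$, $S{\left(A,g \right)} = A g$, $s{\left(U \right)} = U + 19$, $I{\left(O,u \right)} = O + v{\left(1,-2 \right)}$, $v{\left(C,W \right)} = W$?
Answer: $\frac{217189 i \sqrt{396386}}{396386} \approx 344.97 i$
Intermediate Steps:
$I{\left(O,u \right)} = -2 + O$ ($I{\left(O,u \right)} = O - 2 = -2 + O$)
$s{\left(U \right)} = 19 + U$
$q = -217189$ ($q = -216542 + \left(19 - 666\right) = -216542 - 647 = -217189$)
$\frac{q}{\sqrt{S{\left(I{\left(-23,15 \right)},72 \right)} - 394586}} = - \frac{217189}{\sqrt{\left(-2 - 23\right) 72 - 394586}} = - \frac{217189}{\sqrt{\left(-25\right) 72 - 394586}} = - \frac{217189}{\sqrt{-1800 - 394586}} = - \frac{217189}{\sqrt{-396386}} = - \frac{217189}{i \sqrt{396386}} = - 217189 \left(- \frac{i \sqrt{396386}}{396386}\right) = \frac{217189 i \sqrt{396386}}{396386}$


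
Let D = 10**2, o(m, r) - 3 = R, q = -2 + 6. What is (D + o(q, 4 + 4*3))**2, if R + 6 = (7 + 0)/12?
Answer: 1371241/144 ≈ 9522.5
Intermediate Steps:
q = 4
R = -65/12 (R = -6 + (7 + 0)/12 = -6 + 7*(1/12) = -6 + 7/12 = -65/12 ≈ -5.4167)
o(m, r) = -29/12 (o(m, r) = 3 - 65/12 = -29/12)
D = 100
(D + o(q, 4 + 4*3))**2 = (100 - 29/12)**2 = (1171/12)**2 = 1371241/144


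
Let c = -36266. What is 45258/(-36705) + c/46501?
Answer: -1145228596/568939735 ≈ -2.0129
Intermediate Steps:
45258/(-36705) + c/46501 = 45258/(-36705) - 36266/46501 = 45258*(-1/36705) - 36266*1/46501 = -15086/12235 - 36266/46501 = -1145228596/568939735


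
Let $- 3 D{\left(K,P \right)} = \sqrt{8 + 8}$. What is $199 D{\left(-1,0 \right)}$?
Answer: $- \frac{796}{3} \approx -265.33$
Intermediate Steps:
$D{\left(K,P \right)} = - \frac{4}{3}$ ($D{\left(K,P \right)} = - \frac{\sqrt{8 + 8}}{3} = - \frac{\sqrt{16}}{3} = \left(- \frac{1}{3}\right) 4 = - \frac{4}{3}$)
$199 D{\left(-1,0 \right)} = 199 \left(- \frac{4}{3}\right) = - \frac{796}{3}$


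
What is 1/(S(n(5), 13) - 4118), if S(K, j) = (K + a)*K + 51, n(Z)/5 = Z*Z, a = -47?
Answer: 1/5683 ≈ 0.00017596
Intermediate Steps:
n(Z) = 5*Z**2 (n(Z) = 5*(Z*Z) = 5*Z**2)
S(K, j) = 51 + K*(-47 + K) (S(K, j) = (K - 47)*K + 51 = (-47 + K)*K + 51 = K*(-47 + K) + 51 = 51 + K*(-47 + K))
1/(S(n(5), 13) - 4118) = 1/((51 + (5*5**2)**2 - 235*5**2) - 4118) = 1/((51 + (5*25)**2 - 235*25) - 4118) = 1/((51 + 125**2 - 47*125) - 4118) = 1/((51 + 15625 - 5875) - 4118) = 1/(9801 - 4118) = 1/5683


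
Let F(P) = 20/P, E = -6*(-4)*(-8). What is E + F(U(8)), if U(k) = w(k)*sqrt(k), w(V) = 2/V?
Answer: -192 + 20*sqrt(2) ≈ -163.72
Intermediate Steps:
E = -192 (E = 24*(-8) = -192)
U(k) = 2/sqrt(k) (U(k) = (2/k)*sqrt(k) = 2/sqrt(k))
E + F(U(8)) = -192 + 20/((2/sqrt(8))) = -192 + 20/((2*(sqrt(2)/4))) = -192 + 20/((sqrt(2)/2)) = -192 + 20*sqrt(2)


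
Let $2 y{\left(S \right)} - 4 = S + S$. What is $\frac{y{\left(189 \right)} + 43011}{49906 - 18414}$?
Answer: $\frac{21601}{15746} \approx 1.3718$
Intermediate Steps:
$y{\left(S \right)} = 2 + S$ ($y{\left(S \right)} = 2 + \frac{S + S}{2} = 2 + \frac{2 S}{2} = 2 + S$)
$\frac{y{\left(189 \right)} + 43011}{49906 - 18414} = \frac{\left(2 + 189\right) + 43011}{49906 - 18414} = \frac{191 + 43011}{31492} = 43202 \cdot \frac{1}{31492} = \frac{21601}{15746}$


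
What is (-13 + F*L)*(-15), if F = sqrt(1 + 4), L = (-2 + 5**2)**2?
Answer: 195 - 7935*sqrt(5) ≈ -17548.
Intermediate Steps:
L = 529 (L = (-2 + 25)**2 = 23**2 = 529)
F = sqrt(5) ≈ 2.2361
(-13 + F*L)*(-15) = (-13 + sqrt(5)*529)*(-15) = (-13 + 529*sqrt(5))*(-15) = 195 - 7935*sqrt(5)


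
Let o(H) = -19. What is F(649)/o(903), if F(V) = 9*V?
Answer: -5841/19 ≈ -307.42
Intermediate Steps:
F(649)/o(903) = (9*649)/(-19) = 5841*(-1/19) = -5841/19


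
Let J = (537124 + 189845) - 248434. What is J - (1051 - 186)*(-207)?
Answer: 657590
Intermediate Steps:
J = 478535 (J = 726969 - 248434 = 478535)
J - (1051 - 186)*(-207) = 478535 - (1051 - 186)*(-207) = 478535 - 865*(-207) = 478535 - 1*(-179055) = 478535 + 179055 = 657590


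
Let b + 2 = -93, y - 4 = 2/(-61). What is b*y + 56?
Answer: -19574/61 ≈ -320.89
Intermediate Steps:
y = 242/61 (y = 4 + 2/(-61) = 4 + 2*(-1/61) = 4 - 2/61 = 242/61 ≈ 3.9672)
b = -95 (b = -2 - 93 = -95)
b*y + 56 = -95*242/61 + 56 = -22990/61 + 56 = -19574/61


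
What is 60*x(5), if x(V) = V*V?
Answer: 1500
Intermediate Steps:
x(V) = V**2
60*x(5) = 60*5**2 = 60*25 = 1500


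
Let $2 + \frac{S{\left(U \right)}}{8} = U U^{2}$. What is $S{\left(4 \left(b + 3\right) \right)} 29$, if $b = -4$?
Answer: $-15312$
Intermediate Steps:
$S{\left(U \right)} = -16 + 8 U^{3}$ ($S{\left(U \right)} = -16 + 8 U U^{2} = -16 + 8 U^{3}$)
$S{\left(4 \left(b + 3\right) \right)} 29 = \left(-16 + 8 \left(4 \left(-4 + 3\right)\right)^{3}\right) 29 = \left(-16 + 8 \left(4 \left(-1\right)\right)^{3}\right) 29 = \left(-16 + 8 \left(-4\right)^{3}\right) 29 = \left(-16 + 8 \left(-64\right)\right) 29 = \left(-16 - 512\right) 29 = \left(-528\right) 29 = -15312$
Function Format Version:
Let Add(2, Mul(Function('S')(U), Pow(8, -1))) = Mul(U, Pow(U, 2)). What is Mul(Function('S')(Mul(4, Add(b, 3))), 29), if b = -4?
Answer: -15312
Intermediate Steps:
Function('S')(U) = Add(-16, Mul(8, Pow(U, 3))) (Function('S')(U) = Add(-16, Mul(8, Mul(U, Pow(U, 2)))) = Add(-16, Mul(8, Pow(U, 3))))
Mul(Function('S')(Mul(4, Add(b, 3))), 29) = Mul(Add(-16, Mul(8, Pow(Mul(4, Add(-4, 3)), 3))), 29) = Mul(Add(-16, Mul(8, Pow(Mul(4, -1), 3))), 29) = Mul(Add(-16, Mul(8, Pow(-4, 3))), 29) = Mul(Add(-16, Mul(8, -64)), 29) = Mul(Add(-16, -512), 29) = Mul(-528, 29) = -15312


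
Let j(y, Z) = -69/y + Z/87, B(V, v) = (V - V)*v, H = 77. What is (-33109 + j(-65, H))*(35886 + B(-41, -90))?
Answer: -2239530269294/1885 ≈ -1.1881e+9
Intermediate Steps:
B(V, v) = 0 (B(V, v) = 0*v = 0)
j(y, Z) = -69/y + Z/87 (j(y, Z) = -69/y + Z*(1/87) = -69/y + Z/87)
(-33109 + j(-65, H))*(35886 + B(-41, -90)) = (-33109 + (-69/(-65) + (1/87)*77))*(35886 + 0) = (-33109 + (-69*(-1/65) + 77/87))*35886 = (-33109 + (69/65 + 77/87))*35886 = (-33109 + 11008/5655)*35886 = -187220387/5655*35886 = -2239530269294/1885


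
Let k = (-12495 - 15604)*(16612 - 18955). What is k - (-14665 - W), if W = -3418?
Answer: 65847204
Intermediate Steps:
k = 65835957 (k = -28099*(-2343) = 65835957)
k - (-14665 - W) = 65835957 - (-14665 - 1*(-3418)) = 65835957 - (-14665 + 3418) = 65835957 - 1*(-11247) = 65835957 + 11247 = 65847204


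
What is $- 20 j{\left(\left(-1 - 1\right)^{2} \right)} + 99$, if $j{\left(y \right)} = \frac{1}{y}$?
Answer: $94$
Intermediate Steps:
$- 20 j{\left(\left(-1 - 1\right)^{2} \right)} + 99 = - \frac{20}{\left(-1 - 1\right)^{2}} + 99 = - \frac{20}{\left(-2\right)^{2}} + 99 = - \frac{20}{4} + 99 = \left(-20\right) \frac{1}{4} + 99 = -5 + 99 = 94$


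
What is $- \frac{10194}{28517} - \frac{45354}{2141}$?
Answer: $- \frac{1315185372}{61054897} \approx -21.541$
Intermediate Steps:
$- \frac{10194}{28517} - \frac{45354}{2141} = - \frac{1315185372}{61054897}$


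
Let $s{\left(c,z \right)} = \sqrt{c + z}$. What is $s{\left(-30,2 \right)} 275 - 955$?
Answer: $-955 + 550 i \sqrt{7} \approx -955.0 + 1455.2 i$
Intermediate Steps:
$s{\left(-30,2 \right)} 275 - 955 = \sqrt{-30 + 2} \cdot 275 - 955 = \sqrt{-28} \cdot 275 - 955 = 2 i \sqrt{7} \cdot 275 - 955 = 550 i \sqrt{7} - 955 = -955 + 550 i \sqrt{7}$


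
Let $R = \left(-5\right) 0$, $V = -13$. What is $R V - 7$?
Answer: $-7$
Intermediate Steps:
$R = 0$
$R V - 7 = 0 \left(-13\right) - 7 = 0 - 7 = -7$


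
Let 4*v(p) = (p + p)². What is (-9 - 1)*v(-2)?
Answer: -40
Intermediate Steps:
v(p) = p² (v(p) = (p + p)²/4 = (2*p)²/4 = (4*p²)/4 = p²)
(-9 - 1)*v(-2) = (-9 - 1)*(-2)² = -10*4 = -40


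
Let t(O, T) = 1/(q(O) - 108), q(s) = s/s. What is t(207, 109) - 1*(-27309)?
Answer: 2922062/107 ≈ 27309.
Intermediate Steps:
q(s) = 1
t(O, T) = -1/107 (t(O, T) = 1/(1 - 108) = 1/(-107) = -1/107)
t(207, 109) - 1*(-27309) = -1/107 - 1*(-27309) = -1/107 + 27309 = 2922062/107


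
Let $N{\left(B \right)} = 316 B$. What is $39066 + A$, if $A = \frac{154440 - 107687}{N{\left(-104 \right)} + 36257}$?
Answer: $\frac{132597691}{3393} \approx 39080.0$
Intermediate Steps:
$A = \frac{46753}{3393}$ ($A = \frac{154440 - 107687}{316 \left(-104\right) + 36257} = \frac{46753}{-32864 + 36257} = \frac{46753}{3393} \approx 13.779$)
$39066 + A = 39066 + \frac{46753}{3393} = \frac{132597691}{3393}$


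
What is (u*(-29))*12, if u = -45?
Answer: 15660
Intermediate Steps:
(u*(-29))*12 = -45*(-29)*12 = 1305*12 = 15660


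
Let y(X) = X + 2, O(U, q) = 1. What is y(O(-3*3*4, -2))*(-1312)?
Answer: -3936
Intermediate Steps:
y(X) = 2 + X
y(O(-3*3*4, -2))*(-1312) = (2 + 1)*(-1312) = 3*(-1312) = -3936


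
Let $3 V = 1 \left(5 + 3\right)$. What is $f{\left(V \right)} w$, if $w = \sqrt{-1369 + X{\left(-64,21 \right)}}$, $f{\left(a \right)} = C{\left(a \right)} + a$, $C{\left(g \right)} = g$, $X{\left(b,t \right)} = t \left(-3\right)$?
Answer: $\frac{32 i \sqrt{358}}{3} \approx 201.82 i$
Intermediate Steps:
$X{\left(b,t \right)} = - 3 t$
$V = \frac{8}{3}$ ($V = \frac{1 \left(5 + 3\right)}{3} = \frac{1 \cdot 8}{3} = \frac{1}{3} \cdot 8 = \frac{8}{3} \approx 2.6667$)
$f{\left(a \right)} = 2 a$ ($f{\left(a \right)} = a + a = 2 a$)
$w = 2 i \sqrt{358}$ ($w = \sqrt{-1369 - 63} = \sqrt{-1432} = 2 i \sqrt{358} \approx 37.842 i$)
$f{\left(V \right)} w = 2 \cdot \frac{8}{3} \cdot 2 i \sqrt{358} = \frac{16 \cdot 2 i \sqrt{358}}{3} = \frac{32 i \sqrt{358}}{3}$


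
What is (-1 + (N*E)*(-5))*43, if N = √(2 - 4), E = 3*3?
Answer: -43 - 1935*I*√2 ≈ -43.0 - 2736.5*I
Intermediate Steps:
E = 9
N = I*√2 (N = √(-2) = I*√2 ≈ 1.4142*I)
(-1 + (N*E)*(-5))*43 = (-1 + ((I*√2)*9)*(-5))*43 = (-1 + (9*I*√2)*(-5))*43 = (-1 - 45*I*√2)*43 = -43 - 1935*I*√2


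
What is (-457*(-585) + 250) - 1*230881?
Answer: 36714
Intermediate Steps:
(-457*(-585) + 250) - 1*230881 = (267345 + 250) - 230881 = 267595 - 230881 = 36714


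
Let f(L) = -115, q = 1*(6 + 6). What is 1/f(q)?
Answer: -1/115 ≈ -0.0086956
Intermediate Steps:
q = 12 (q = 1*12 = 12)
1/f(q) = 1/(-115) = -1/115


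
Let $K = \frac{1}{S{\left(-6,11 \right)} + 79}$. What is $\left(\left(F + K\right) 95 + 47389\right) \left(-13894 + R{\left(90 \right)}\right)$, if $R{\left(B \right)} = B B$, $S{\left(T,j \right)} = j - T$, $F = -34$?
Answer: $- \frac{12281423023}{48} \approx -2.5586 \cdot 10^{8}$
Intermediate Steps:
$R{\left(B \right)} = B^{2}$
$K = \frac{1}{96}$ ($K = \frac{1}{\left(11 - -6\right) + 79} = \frac{1}{\left(11 + 6\right) + 79} = \frac{1}{17 + 79} = \frac{1}{96} \approx 0.010417$)
$\left(\left(F + K\right) 95 + 47389\right) \left(-13894 + R{\left(90 \right)}\right) = \left(\left(-34 + \frac{1}{96}\right) 95 + 47389\right) \left(-13894 + 90^{2}\right) = \left(\left(- \frac{3263}{96}\right) 95 + 47389\right) \left(-13894 + 8100\right) = \left(- \frac{309985}{96} + 47389\right) \left(-5794\right) = \frac{4239359}{96} \left(-5794\right) = - \frac{12281423023}{48}$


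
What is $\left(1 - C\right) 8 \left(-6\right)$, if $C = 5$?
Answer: $192$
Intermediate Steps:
$\left(1 - C\right) 8 \left(-6\right) = \left(1 - 5\right) 8 \left(-6\right) = \left(-4\right) 8 \left(-6\right) = \left(-32\right) \left(-6\right) = 192$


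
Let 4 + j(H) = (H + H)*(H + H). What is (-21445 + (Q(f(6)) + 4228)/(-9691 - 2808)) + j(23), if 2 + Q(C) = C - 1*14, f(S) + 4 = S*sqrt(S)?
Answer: -241647375/12499 - 6*sqrt(6)/12499 ≈ -19333.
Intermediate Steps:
f(S) = -4 + S**(3/2) (f(S) = -4 + S*sqrt(S) = -4 + S**(3/2))
Q(C) = -16 + C (Q(C) = -2 + (C - 1*14) = -2 + (C - 14) = -2 + (-14 + C) = -16 + C)
j(H) = -4 + 4*H**2 (j(H) = -4 + (H + H)*(H + H) = -4 + (2*H)*(2*H) = -4 + 4*H**2)
(-21445 + (Q(f(6)) + 4228)/(-9691 - 2808)) + j(23) = (-21445 + ((-16 + (-4 + 6**(3/2))) + 4228)/(-9691 - 2808)) + (-4 + 4*23**2) = (-21445 + ((-16 + (-4 + 6*sqrt(6))) + 4228)/(-12499)) + (-4 + 4*529) = (-21445 + ((-20 + 6*sqrt(6)) + 4228)*(-1/12499)) + (-4 + 2116) = (-21445 + (4208 + 6*sqrt(6))*(-1/12499)) + 2112 = (-21445 + (-4208/12499 - 6*sqrt(6)/12499)) + 2112 = (-268045263/12499 - 6*sqrt(6)/12499) + 2112 = -241647375/12499 - 6*sqrt(6)/12499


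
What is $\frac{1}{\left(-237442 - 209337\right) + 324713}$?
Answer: $- \frac{1}{122066} \approx -8.1923 \cdot 10^{-6}$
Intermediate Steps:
$\frac{1}{\left(-237442 - 209337\right) + 324713} = \frac{1}{-446779 + 324713} = \frac{1}{-122066} = - \frac{1}{122066}$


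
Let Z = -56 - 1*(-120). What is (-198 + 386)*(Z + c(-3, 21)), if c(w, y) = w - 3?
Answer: 10904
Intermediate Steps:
c(w, y) = -3 + w
Z = 64 (Z = -56 + 120 = 64)
(-198 + 386)*(Z + c(-3, 21)) = (-198 + 386)*(64 + (-3 - 3)) = 188*(64 - 6) = 188*58 = 10904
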